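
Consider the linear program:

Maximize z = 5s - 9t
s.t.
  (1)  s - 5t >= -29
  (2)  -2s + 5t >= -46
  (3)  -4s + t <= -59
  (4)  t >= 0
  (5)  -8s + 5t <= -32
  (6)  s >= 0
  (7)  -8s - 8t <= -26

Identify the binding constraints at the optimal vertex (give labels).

(1) and (2)

Corner points and z = 5s - 9t:
  (75, 104/5) → z = 939/5
  (324/19, 175/19) → z = 45/19
  (23, 0) → z = 115
  (59/4, 0) → z = 295/4

The maximum is at (75, 104/5). Substituting into each constraint, equality holds for (1) and (2); the remaining constraints have slack.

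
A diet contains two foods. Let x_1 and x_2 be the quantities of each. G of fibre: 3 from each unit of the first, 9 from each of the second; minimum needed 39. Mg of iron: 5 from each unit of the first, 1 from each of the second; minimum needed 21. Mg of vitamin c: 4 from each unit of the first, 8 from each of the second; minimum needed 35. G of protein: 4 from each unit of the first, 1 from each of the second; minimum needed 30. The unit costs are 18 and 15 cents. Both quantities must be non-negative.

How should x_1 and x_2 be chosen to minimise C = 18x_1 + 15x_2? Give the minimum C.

x_1 = 7, x_2 = 2, minimum C = 156

Feasible corners and C = 18x_1 + 15x_2:
  (0, 30) → C = 450
  (13, 0) → C = 234
  (7, 2) → C = 156
The feasible region is unbounded (it extends along (0, 1), (1, 0)), but C strictly increases along every unbounded feasible direction, so there is no improving ray and the minimum is attained at a vertex.

The optimum lies where 3x_1 + 9x_2 = 39 and 4x_1 + x_2 = 30.
Solving simultaneously gives x_1 = 7, x_2 = 2.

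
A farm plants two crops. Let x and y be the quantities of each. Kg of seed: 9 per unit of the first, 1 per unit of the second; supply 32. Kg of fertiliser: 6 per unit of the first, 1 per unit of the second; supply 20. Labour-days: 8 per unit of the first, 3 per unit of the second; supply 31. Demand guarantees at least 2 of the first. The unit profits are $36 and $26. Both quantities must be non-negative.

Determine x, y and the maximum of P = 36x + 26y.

x = 2, y = 5, maximum P = 202

Extreme points and P = 36x + 26y:
  (10/3, 0) → P = 120
  (2, 0) → P = 72
  (29/10, 13/5) → P = 172
  (2, 5) → P = 202

At the optimal vertex, 8x + 3y = 31 and x = 2.
Solving simultaneously gives x = 2, y = 5.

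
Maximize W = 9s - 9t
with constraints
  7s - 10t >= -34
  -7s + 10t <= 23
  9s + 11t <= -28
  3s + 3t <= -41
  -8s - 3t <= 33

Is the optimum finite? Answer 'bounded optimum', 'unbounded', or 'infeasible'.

unbounded

From the feasible point (8/5, -229/15), moving in the direction (3, -3) keeps every constraint satisfied while W increases without bound.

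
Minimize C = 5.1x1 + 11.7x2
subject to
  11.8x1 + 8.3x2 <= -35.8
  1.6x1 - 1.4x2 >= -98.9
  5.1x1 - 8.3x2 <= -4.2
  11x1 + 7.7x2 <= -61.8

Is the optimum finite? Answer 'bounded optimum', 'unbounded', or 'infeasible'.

bounded optimum

Extreme points and C = 5.1x1 + 11.7x2:
  (-81499/614, -49767/614) → C = -2494797/1535
  (-12115/396, 49451/1386) → C = 2415493/9240
  (-54528/13057, -26898/13057) → C = -2963997/65285
The feasible region has finitely many vertices and no improving ray; the minimum is -2494797/1535 at (-81499/614, -49767/614).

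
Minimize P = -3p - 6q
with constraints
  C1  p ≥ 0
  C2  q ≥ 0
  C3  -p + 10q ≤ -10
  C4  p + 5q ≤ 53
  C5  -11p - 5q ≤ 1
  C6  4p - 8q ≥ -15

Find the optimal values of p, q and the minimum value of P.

p = 53, q = 0, minimum P = -159

Extreme points and P = -3p - 6q:
  (10, 0) → P = -30
  (53, 0) → P = -159
  (116/3, 43/15) → P = -666/5

The binding constraints are q = 0 and p + 5q = 53.
Solving simultaneously gives p = 53, q = 0.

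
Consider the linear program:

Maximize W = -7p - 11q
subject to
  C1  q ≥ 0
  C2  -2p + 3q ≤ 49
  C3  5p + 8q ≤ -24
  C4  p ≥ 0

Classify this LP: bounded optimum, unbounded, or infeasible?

The boundaries q = 0 and -2p + 3q = 49 meet at (-49/2, 0), but that point violates p ≥ 0. Every candidate vertex is excluded by some other constraint, so the feasible region is empty.

infeasible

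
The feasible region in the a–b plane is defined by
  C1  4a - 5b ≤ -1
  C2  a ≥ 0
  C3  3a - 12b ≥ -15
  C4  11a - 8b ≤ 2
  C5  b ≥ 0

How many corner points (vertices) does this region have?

4

Of the 10 pairwise boundary intersections, those satisfying every inequality are:
  (0, 1/5)
  (18/23, 19/23)
  (0, 5/4)
  (4/3, 19/12)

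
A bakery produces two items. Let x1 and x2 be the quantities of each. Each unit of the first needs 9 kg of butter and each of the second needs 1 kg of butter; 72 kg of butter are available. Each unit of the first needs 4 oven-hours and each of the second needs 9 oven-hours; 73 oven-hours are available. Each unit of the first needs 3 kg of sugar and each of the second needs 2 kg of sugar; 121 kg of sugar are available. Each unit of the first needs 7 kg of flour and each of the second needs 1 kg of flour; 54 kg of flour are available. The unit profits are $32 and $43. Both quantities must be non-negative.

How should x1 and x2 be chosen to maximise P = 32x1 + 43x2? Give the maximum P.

Vertices and P = 32x1 + 43x2:
  (0, 0) → P = 0
  (0, 73/9) → P = 3139/9
  (54/7, 0) → P = 1728/7
  (7, 5) → P = 439

The optimum lies where 4x1 + 9x2 = 73 and 7x1 + x2 = 54.
Solving simultaneously gives x1 = 7, x2 = 5.

x1 = 7, x2 = 5, maximum P = 439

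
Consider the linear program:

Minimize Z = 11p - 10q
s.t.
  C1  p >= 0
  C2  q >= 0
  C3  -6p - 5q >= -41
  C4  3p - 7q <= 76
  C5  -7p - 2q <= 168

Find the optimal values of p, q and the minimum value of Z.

p = 0, q = 41/5, minimum Z = -82

Corner points and Z = 11p - 10q:
  (0, 0) → Z = 0
  (0, 41/5) → Z = -82
  (41/6, 0) → Z = 451/6

The optimum lies where p = 0 and -6p - 5q = -41.
Solving simultaneously gives p = 0, q = 41/5.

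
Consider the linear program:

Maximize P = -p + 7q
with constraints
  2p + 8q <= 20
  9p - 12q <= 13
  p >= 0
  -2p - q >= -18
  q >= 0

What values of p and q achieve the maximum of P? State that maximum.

Vertices and P = -p + 7q:
  (43/12, 77/48) → P = 367/48
  (0, 5/2) → P = 35/2
  (13/9, 0) → P = -13/9
  (0, 0) → P = 0

At the optimal vertex, 2p + 8q = 20 and p = 0.
Solving simultaneously gives p = 0, q = 5/2.

p = 0, q = 5/2, maximum P = 35/2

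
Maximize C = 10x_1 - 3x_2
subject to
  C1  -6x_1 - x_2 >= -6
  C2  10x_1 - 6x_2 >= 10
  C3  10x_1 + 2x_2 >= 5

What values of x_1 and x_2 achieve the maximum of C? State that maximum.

x_1 = 7/2, x_2 = -15, maximum C = 80

Extreme points and C = 10x_1 - 3x_2:
  (1, 0) → C = 10
  (7/2, -15) → C = 80
  (5/8, -5/8) → C = 65/8

The optimum lies where -6x_1 - x_2 = -6 and 10x_1 + 2x_2 = 5.
Solving simultaneously gives x_1 = 7/2, x_2 = -15.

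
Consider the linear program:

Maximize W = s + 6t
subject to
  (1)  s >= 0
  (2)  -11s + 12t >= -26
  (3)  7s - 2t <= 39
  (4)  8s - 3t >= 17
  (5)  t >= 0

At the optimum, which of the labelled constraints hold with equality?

(3) and (4)

Feasible corners and W = s + 6t:
  (208/31, 247/62) → W = 949/31
  (26/11, 0) → W = 26/11
  (83/5, 193/5) → W = 1241/5
  (17/8, 0) → W = 17/8

The maximum is at (83/5, 193/5). Substituting into each constraint, equality holds for (3) and (4); the remaining constraints have slack.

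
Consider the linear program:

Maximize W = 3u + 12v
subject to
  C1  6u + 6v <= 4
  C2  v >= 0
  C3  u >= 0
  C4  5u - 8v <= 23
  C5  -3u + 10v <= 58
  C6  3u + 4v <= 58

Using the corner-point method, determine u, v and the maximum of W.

u = 0, v = 2/3, maximum W = 8

Vertices and W = 3u + 12v:
  (2/3, 0) → W = 2
  (0, 2/3) → W = 8
  (0, 0) → W = 0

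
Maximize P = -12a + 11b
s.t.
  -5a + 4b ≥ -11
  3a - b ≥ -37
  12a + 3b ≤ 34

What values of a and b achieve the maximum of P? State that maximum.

The optimum lies where 3a - b = -37 and 12a + 3b = 34.
Solving simultaneously gives a = -11/3, b = 26.

a = -11/3, b = 26, maximum P = 330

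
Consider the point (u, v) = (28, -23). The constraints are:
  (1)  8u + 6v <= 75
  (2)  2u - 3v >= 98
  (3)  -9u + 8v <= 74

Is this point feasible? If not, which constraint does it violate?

not feasible — violates (1)

Constraint (1): 8u + 6v = 86, which is not ≤ 75. All other constraints are satisfied.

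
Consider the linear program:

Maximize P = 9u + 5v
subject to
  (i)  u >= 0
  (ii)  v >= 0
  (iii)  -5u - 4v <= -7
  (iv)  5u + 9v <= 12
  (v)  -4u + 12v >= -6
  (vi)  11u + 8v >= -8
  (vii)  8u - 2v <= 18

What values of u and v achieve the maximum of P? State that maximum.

Feasible corners and P = 9u + 5v:
  (7/5, 0) → P = 63/5
  (3/2, 0) → P = 27/2
  (3/5, 1) → P = 52/5
  (33/16, 3/16) → P = 39/2

The optimum lies where 5u + 9v = 12 and -4u + 12v = -6.
Solving simultaneously gives u = 33/16, v = 3/16.

u = 33/16, v = 3/16, maximum P = 39/2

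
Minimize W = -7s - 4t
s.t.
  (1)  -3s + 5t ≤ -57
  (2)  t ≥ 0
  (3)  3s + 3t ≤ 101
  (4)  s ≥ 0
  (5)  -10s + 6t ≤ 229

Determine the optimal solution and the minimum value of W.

Extreme points and W = -7s - 4t:
  (19, 0) → W = -133
  (169/6, 11/2) → W = -1315/6
  (101/3, 0) → W = -707/3

The optimum lies where t = 0 and 3s + 3t = 101.
Solving simultaneously gives s = 101/3, t = 0.

s = 101/3, t = 0, minimum W = -707/3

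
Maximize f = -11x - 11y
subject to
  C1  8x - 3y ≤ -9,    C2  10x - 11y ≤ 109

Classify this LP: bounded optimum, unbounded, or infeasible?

unbounded

From the feasible point (-213/29, -481/29), moving in the direction (-11, -10) keeps every constraint satisfied while f increases without bound.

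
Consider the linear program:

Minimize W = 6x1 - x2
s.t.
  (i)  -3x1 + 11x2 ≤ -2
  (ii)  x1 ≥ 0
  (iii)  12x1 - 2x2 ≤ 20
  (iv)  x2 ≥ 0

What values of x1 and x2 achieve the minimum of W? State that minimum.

x1 = 2/3, x2 = 0, minimum W = 4

At the optimal vertex, -3x1 + 11x2 = -2 and x2 = 0.
Solving simultaneously gives x1 = 2/3, x2 = 0.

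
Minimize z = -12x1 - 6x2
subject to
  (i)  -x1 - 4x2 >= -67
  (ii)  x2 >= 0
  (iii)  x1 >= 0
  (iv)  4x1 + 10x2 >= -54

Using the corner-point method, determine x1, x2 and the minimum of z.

Feasible corners and z = -12x1 - 6x2:
  (67, 0) → z = -804
  (0, 67/4) → z = -201/2
  (0, 0) → z = 0

x1 = 67, x2 = 0, minimum z = -804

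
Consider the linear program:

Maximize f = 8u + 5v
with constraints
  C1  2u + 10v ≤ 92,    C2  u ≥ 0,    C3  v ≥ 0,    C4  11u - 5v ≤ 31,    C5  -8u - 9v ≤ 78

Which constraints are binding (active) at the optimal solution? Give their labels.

Vertices and f = 8u + 5v:
  (0, 46/5) → f = 46
  (77/12, 95/12) → f = 1091/12
  (0, 0) → f = 0
  (31/11, 0) → f = 248/11

The maximum is at (77/12, 95/12). Substituting into each constraint, equality holds for C1 and C4; the remaining constraints have slack.

C1 and C4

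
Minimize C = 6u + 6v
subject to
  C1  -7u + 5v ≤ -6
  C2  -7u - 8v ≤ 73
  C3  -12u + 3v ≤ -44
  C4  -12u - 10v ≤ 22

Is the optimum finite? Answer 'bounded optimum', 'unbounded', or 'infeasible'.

Feasible corners and C = 6u + 6v:
  (202/39, 236/39) → C = 876/13
  (277/13, -361/13) → C = -504/13
  (187/78, -66/13) → C = -209/13
The feasible region has finitely many vertices and no improving ray; the minimum is -504/13 at (277/13, -361/13).

bounded optimum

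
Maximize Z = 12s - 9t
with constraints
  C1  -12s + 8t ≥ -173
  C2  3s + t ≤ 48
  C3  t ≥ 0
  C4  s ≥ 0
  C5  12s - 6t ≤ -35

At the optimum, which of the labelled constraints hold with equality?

C4 and C5

Extreme points and Z = 12s - 9t:
  (0, 48) → Z = -432
  (253/30, 227/10) → Z = -1031/10
  (0, 35/6) → Z = -105/2

The maximum is at (0, 35/6). Substituting into each constraint, equality holds for C4 and C5; the remaining constraints have slack.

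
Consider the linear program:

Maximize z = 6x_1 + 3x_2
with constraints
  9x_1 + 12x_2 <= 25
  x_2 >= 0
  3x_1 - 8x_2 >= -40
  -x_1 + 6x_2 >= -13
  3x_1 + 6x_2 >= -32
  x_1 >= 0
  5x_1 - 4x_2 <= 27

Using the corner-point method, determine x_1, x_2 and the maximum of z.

x_1 = 25/9, x_2 = 0, maximum z = 50/3

Feasible corners and z = 6x_1 + 3x_2:
  (25/9, 0) → z = 50/3
  (0, 25/12) → z = 25/4
  (0, 0) → z = 0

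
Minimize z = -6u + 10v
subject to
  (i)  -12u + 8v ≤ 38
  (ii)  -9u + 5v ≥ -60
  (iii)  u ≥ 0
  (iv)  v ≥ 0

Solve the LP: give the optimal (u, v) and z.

Extreme points and z = -6u + 10v:
  (335/6, 177/2) → z = 550
  (0, 19/4) → z = 95/2
  (20/3, 0) → z = -40
  (0, 0) → z = 0

The optimum lies where -9u + 5v = -60 and v = 0.
Solving simultaneously gives u = 20/3, v = 0.

u = 20/3, v = 0, minimum z = -40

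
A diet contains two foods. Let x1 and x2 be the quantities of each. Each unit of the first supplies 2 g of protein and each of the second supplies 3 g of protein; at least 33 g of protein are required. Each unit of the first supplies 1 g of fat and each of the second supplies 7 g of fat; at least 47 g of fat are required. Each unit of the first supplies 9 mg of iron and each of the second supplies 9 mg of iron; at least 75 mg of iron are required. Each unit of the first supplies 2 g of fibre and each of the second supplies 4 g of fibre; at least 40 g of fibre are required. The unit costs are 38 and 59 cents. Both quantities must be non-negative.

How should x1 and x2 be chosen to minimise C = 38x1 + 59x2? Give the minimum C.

x1 = 6, x2 = 7, minimum C = 641

The feasible region is unbounded (it extends along (0, 1), (1, 0)), but C strictly increases along every unbounded feasible direction, so there is no improving ray and the minimum is attained at a vertex.

The binding constraints are 2x1 + 3x2 = 33 and 2x1 + 4x2 = 40.
Solving simultaneously gives x1 = 6, x2 = 7.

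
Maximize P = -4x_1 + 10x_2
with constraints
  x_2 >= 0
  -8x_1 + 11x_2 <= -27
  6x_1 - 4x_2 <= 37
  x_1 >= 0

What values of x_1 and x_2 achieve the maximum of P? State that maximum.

The binding constraints are -8x_1 + 11x_2 = -27 and 6x_1 - 4x_2 = 37.
Solving simultaneously gives x_1 = 299/34, x_2 = 67/17.

x_1 = 299/34, x_2 = 67/17, maximum P = 72/17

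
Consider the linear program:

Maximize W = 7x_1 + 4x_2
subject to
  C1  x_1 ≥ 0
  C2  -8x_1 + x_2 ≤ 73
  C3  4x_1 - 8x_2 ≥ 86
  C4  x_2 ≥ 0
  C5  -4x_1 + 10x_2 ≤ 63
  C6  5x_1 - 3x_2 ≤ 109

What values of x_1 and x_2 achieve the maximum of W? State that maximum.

Extreme points and W = 7x_1 + 4x_2:
  (43/2, 0) → W = 301/2
  (307/14, 3/14) → W = 2161/14
  (109/5, 0) → W = 763/5

x_1 = 307/14, x_2 = 3/14, maximum W = 2161/14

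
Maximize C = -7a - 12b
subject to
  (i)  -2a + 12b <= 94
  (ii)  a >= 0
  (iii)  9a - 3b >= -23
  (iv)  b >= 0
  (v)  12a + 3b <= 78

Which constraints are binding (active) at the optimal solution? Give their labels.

(ii) and (iv)

Extreme points and C = -7a - 12b:
  (1/17, 400/51) → C = -1607/17
  (109/25, 214/25) → C = -3331/25
  (0, 23/3) → C = -92
  (0, 0) → C = 0
  (13/2, 0) → C = -91/2

The maximum is at (0, 0). Substituting into each constraint, equality holds for (ii) and (iv); the remaining constraints have slack.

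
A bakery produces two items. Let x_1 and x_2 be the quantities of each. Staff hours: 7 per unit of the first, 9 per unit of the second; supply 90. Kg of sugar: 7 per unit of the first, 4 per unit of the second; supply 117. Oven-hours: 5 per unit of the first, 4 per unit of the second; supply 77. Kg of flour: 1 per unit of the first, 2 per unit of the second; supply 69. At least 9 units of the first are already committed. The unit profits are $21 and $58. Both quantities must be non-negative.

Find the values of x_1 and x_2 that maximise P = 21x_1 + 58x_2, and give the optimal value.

Corner points and P = 21x_1 + 58x_2:
  (90/7, 0) → P = 270
  (9, 0) → P = 189
  (9, 3) → P = 363

The binding constraints are 7x_1 + 9x_2 = 90 and x_1 = 9.
Solving simultaneously gives x_1 = 9, x_2 = 3.

x_1 = 9, x_2 = 3, maximum P = 363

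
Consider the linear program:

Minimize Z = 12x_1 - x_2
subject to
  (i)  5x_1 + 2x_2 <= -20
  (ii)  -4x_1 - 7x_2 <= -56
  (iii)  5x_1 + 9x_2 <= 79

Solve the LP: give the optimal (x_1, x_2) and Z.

x_1 = -49, x_2 = 36, minimum Z = -624

Corner points and Z = 12x_1 - x_2:
  (-28/3, 40/3) → Z = -376/3
  (-338/35, 99/7) → Z = -4551/35
  (-49, 36) → Z = -624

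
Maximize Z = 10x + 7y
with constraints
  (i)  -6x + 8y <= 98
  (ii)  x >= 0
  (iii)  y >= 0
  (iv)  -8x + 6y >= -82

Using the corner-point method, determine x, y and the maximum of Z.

x = 311/7, y = 319/7, maximum Z = 5343/7

The optimum lies where -6x + 8y = 98 and -8x + 6y = -82.
Solving simultaneously gives x = 311/7, y = 319/7.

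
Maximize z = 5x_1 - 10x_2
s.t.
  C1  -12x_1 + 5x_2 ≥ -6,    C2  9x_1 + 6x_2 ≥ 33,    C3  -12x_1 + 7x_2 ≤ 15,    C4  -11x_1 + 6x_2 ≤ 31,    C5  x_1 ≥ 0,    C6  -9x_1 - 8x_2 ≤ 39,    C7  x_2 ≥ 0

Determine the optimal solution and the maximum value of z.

Corner points and z = 5x_1 - 10x_2:
  (67/39, 38/13) → z = -805/39
  (39/8, 21/2) → z = -645/8
  (47/45, 59/15) → z = -307/9

At the optimal vertex, -12x_1 + 5x_2 = -6 and 9x_1 + 6x_2 = 33.
Solving simultaneously gives x_1 = 67/39, x_2 = 38/13.

x_1 = 67/39, x_2 = 38/13, maximum z = -805/39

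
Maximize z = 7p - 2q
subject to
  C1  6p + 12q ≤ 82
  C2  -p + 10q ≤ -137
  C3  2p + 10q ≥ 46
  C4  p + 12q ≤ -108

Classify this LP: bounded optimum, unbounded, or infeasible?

The boundaries 6p + 12q = 82 and p + 12q = -108 meet at (38, -73/6), but that point violates 2p + 10q ≥ 46. Every candidate vertex is excluded by some other constraint, so the feasible region is empty.

infeasible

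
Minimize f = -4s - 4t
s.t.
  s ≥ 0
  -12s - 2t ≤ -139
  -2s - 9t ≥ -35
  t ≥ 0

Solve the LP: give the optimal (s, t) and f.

Extreme points and f = -4s - 4t:
  (1181/104, 71/52) → f = -1323/26
  (139/12, 0) → f = -139/3
  (35/2, 0) → f = -70

s = 35/2, t = 0, minimum f = -70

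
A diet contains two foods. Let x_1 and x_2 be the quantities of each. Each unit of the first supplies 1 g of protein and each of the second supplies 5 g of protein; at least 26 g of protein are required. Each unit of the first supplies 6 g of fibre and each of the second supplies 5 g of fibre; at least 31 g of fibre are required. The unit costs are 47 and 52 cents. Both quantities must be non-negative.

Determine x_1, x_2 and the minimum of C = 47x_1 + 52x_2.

x_1 = 1, x_2 = 5, minimum C = 307

Extreme points and C = 47x_1 + 52x_2:
  (0, 31/5) → C = 1612/5
  (26, 0) → C = 1222
  (1, 5) → C = 307
The feasible region is unbounded (it extends along (0, 1), (1, 0)), but C strictly increases along every unbounded feasible direction, so there is no improving ray and the minimum is attained at a vertex.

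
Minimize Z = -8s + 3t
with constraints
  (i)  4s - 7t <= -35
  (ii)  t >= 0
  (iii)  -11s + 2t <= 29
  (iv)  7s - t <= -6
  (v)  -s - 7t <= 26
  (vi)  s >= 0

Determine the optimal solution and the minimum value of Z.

s = 0, t = 6, minimum Z = 18

At the optimal vertex, 7s - t = -6 and s = 0.
Solving simultaneously gives s = 0, t = 6.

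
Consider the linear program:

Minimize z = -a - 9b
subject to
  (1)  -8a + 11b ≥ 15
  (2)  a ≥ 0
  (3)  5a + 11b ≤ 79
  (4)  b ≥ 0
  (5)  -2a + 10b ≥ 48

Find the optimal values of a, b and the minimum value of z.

Corner points and z = -a - 9b:
  (0, 79/11) → z = -711/11
  (0, 24/5) → z = -216/5
  (131/36, 199/36) → z = -961/18

The optimum lies where a = 0 and 5a + 11b = 79.
Solving simultaneously gives a = 0, b = 79/11.

a = 0, b = 79/11, minimum z = -711/11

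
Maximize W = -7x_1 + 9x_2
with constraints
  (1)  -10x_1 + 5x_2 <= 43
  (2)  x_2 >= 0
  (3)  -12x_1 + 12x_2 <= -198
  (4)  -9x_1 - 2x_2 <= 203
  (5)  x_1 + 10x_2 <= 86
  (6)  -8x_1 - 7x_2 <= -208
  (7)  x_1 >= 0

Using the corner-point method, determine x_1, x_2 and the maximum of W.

Extreme points and W = -7x_1 + 9x_2:
  (86, 0) → W = -602
  (26, 0) → W = -182
  (251/11, 139/22) → W = -2263/22
  (647/30, 76/15) → W = -3161/30

x_1 = 251/11, x_2 = 139/22, maximum W = -2263/22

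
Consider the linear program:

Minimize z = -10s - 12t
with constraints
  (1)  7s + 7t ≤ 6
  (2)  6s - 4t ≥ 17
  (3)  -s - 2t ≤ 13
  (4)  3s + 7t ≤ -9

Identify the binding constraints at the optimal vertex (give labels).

(1) and (4)

Feasible corners and z = -10s - 12t:
  (103/7, -97/7) → z = 134/7
  (15/4, -81/28) → z = -39/14
  (-9/8, -95/16) → z = 165/2
  (83/54, -35/18) → z = 215/27

The minimum is at (15/4, -81/28). Substituting into each constraint, equality holds for (1) and (4); the remaining constraints have slack.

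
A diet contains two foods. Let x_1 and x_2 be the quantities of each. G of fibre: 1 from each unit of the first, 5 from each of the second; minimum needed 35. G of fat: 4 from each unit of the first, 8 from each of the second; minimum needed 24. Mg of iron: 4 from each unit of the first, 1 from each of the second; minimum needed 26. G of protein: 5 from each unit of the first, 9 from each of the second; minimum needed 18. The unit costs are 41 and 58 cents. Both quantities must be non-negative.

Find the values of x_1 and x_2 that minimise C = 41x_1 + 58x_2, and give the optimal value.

x_1 = 5, x_2 = 6, minimum C = 553

Feasible corners and C = 41x_1 + 58x_2:
  (0, 26) → C = 1508
  (35, 0) → C = 1435
  (5, 6) → C = 553
The feasible region is unbounded (it extends along (0, 1), (1, 0)), but C strictly increases along every unbounded feasible direction, so there is no improving ray and the minimum is attained at a vertex.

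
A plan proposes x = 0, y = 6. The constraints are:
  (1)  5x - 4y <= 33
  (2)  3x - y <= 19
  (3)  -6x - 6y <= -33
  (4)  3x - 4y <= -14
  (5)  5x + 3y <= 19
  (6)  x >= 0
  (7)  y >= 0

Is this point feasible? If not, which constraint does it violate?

feasible

(1): -24 ≤ 33 ✓
(2): -6 ≤ 19 ✓
(3): -36 ≤ -33 ✓
(4): -24 ≤ -14 ✓
(5): 18 ≤ 19 ✓
(6): 0 ≥ 0 ✓
(7): 6 ≥ 0 ✓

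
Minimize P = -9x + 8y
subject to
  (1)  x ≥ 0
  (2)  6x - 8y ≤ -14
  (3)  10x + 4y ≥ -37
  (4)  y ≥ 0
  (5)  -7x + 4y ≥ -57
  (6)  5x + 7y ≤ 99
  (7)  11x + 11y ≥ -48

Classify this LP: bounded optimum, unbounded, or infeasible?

bounded optimum

Vertices and P = -9x + 8y:
  (0, 7/4) → P = 14
  (0, 99/7) → P = 792/7
  (347/41, 332/41) → P = -467/41
The feasible region has finitely many vertices and no improving ray; the minimum is -467/41 at (347/41, 332/41).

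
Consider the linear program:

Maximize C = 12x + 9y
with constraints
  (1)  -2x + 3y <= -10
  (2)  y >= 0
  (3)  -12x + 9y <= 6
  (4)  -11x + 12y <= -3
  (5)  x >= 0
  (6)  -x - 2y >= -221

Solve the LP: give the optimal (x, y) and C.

x = 221, y = 0, maximum C = 2652

Feasible corners and C = 12x + 9y:
  (5, 0) → C = 60
  (683/7, 432/7) → C = 12084/7
  (221, 0) → C = 2652

At the optimal vertex, y = 0 and -x - 2y = -221.
Solving simultaneously gives x = 221, y = 0.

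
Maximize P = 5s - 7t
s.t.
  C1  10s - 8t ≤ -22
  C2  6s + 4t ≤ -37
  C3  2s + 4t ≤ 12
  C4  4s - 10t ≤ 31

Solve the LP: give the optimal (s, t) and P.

s = -117/17, t = -199/34, maximum P = 223/34

The feasible region is unbounded (it extends along (-5, -2), (-2, 1)), but P strictly decreases along every unbounded feasible direction, so there is no improving ray and the maximum is attained at a vertex.

The optimum lies where 10s - 8t = -22 and 4s - 10t = 31.
Solving simultaneously gives s = -117/17, t = -199/34.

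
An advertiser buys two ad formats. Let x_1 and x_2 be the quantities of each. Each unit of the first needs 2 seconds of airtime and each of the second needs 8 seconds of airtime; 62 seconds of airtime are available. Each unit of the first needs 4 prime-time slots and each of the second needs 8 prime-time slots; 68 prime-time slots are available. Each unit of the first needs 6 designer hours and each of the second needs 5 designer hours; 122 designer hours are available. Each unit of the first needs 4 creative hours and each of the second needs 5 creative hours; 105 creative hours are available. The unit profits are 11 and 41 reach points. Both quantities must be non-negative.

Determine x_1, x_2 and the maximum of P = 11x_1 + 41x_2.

Feasible corners and P = 11x_1 + 41x_2:
  (0, 0) → P = 0
  (0, 31/4) → P = 1271/4
  (17, 0) → P = 187
  (3, 7) → P = 320

At the optimal vertex, 2x_1 + 8x_2 = 62 and 4x_1 + 8x_2 = 68.
Solving simultaneously gives x_1 = 3, x_2 = 7.

x_1 = 3, x_2 = 7, maximum P = 320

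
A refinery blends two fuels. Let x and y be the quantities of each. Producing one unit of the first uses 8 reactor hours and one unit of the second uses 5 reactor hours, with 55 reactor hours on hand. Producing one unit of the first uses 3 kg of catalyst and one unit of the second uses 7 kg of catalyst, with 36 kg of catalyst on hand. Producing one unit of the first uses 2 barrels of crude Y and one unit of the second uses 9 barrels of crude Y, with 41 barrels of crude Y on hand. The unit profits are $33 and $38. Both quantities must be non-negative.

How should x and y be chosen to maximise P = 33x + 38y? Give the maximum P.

Corner points and P = 33x + 38y:
  (0, 0) → P = 0
  (0, 41/9) → P = 1558/9
  (55/8, 0) → P = 1815/8
  (5, 3) → P = 279
  (37/13, 51/13) → P = 243

The binding constraints are 8x + 5y = 55 and 3x + 7y = 36.
Solving simultaneously gives x = 5, y = 3.

x = 5, y = 3, maximum P = 279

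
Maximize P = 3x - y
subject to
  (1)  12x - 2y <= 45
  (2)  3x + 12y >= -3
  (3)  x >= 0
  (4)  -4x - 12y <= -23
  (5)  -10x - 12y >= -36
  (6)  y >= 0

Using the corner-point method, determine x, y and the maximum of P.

x = 13/6, y = 43/36, maximum P = 191/36

Vertices and P = 3x - y:
  (0, 23/12) → P = -23/12
  (0, 3) → P = -3
  (13/6, 43/36) → P = 191/36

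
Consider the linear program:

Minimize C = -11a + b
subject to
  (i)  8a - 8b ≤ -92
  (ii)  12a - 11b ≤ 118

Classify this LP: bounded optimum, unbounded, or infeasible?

unbounded

From the feasible point (489/2, 256), moving in the direction (11, 12) keeps every constraint satisfied while C decreases without bound.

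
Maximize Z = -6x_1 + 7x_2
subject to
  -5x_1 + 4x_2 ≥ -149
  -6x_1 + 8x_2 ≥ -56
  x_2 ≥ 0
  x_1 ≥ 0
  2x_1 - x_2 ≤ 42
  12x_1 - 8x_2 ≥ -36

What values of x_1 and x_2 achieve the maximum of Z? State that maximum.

Vertices and Z = -6x_1 + 7x_2:
  (28/3, 0) → Z = -56
  (28, 14) → Z = -70
  (0, 0) → Z = 0
  (0, 9/2) → Z = 63/2
  (93, 144) → Z = 450

x_1 = 93, x_2 = 144, maximum Z = 450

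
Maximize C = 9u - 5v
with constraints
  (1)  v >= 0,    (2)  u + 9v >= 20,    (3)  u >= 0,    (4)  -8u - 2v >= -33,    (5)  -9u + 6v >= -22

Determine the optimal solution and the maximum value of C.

u = 11/3, v = 11/6, maximum C = 143/6

Vertices and C = 9u - 5v:
  (0, 20/9) → C = -100/9
  (106/29, 158/87) → C = 2072/87
  (0, 33/2) → C = -165/2
  (11/3, 11/6) → C = 143/6

The binding constraints are -8u - 2v = -33 and -9u + 6v = -22.
Solving simultaneously gives u = 11/3, v = 11/6.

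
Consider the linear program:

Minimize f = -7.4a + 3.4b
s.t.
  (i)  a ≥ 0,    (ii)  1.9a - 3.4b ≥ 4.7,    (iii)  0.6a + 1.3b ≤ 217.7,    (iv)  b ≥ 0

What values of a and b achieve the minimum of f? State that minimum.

a = 2177/6, b = 0, minimum f = -80549/30

Feasible corners and f = -7.4a + 3.4b:
  (74629/451, 41081/451) → f = -187536/205
  (47/19, 0) → f = -1739/95
  (2177/6, 0) → f = -80549/30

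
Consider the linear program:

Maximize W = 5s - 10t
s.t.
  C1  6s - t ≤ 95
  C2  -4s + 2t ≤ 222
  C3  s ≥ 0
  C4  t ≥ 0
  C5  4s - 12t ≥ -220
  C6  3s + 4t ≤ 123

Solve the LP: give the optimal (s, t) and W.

Extreme points and W = 5s - 10t:
  (95/6, 0) → W = 475/6
  (503/27, 151/9) → W = -2015/27
  (0, 0) → W = 0
  (0, 55/3) → W = -550/3
  (149/13, 288/13) → W = -2135/13

s = 95/6, t = 0, maximum W = 475/6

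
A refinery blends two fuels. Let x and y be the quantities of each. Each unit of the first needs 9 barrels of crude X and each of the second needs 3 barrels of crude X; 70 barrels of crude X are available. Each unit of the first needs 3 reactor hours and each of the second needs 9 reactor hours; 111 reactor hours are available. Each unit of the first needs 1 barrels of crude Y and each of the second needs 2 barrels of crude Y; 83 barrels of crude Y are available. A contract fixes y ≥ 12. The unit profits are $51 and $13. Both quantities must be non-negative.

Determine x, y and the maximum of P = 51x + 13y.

x = 1, y = 12, maximum P = 207

The optimum lies where 3x + 9y = 111 and y = 12.
Solving simultaneously gives x = 1, y = 12.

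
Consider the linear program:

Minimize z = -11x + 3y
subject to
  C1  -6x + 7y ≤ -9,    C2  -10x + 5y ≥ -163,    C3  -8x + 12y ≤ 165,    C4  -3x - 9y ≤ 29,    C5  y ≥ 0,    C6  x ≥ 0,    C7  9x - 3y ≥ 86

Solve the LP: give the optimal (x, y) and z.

x = 137/5, y = 111/5, minimum z = -1174/5

Corner points and z = -11x + 3y:
  (137/5, 111/5) → z = -1174/5
  (115/9, 29/3) → z = -1004/9
  (163/10, 0) → z = -1793/10
  (86/9, 0) → z = -946/9

The binding constraints are -6x + 7y = -9 and -10x + 5y = -163.
Solving simultaneously gives x = 137/5, y = 111/5.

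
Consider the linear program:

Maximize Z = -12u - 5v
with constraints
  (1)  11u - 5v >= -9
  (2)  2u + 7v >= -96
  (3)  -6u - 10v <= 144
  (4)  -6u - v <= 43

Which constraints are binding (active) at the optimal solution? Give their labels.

(3) and (4)

Extreme points and Z = -12u - 5v:
  (-224/41, -419/41) → Z = 4783/41
  (-24/11, -144/11) → Z = 1008/11
  (-143/27, -101/9) → Z = 359/3
The feasible region is unbounded (it extends along (7, -2), (5, 11)), but Z strictly decreases along every unbounded feasible direction, so there is no improving ray and the maximum is attained at a vertex.

The maximum is at (-143/27, -101/9). Substituting into each constraint, equality holds for (3) and (4); the remaining constraints have slack.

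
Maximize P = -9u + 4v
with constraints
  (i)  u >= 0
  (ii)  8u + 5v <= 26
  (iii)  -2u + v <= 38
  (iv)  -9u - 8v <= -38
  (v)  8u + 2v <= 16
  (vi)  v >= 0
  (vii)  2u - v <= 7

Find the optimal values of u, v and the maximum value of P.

Corner points and P = -9u + 4v:
  (0, 26/5) → P = 104/5
  (0, 19/4) → P = 19
  (18/19, 70/19) → P = 118/19

u = 0, v = 26/5, maximum P = 104/5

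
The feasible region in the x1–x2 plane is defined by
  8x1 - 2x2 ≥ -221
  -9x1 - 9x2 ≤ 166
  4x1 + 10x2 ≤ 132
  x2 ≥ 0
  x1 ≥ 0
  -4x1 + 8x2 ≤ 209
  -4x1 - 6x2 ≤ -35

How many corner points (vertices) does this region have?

4

Pairwise boundary intersections that survive every other constraint:
  (33, 0)
  (0, 66/5)
  (35/4, 0)
  (0, 35/6)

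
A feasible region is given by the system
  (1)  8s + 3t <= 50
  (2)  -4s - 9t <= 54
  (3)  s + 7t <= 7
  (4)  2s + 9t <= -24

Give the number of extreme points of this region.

Of the 6 pairwise boundary intersections, those satisfying every inequality are:
  (51/5, -158/15)
  (87/11, -146/33)
  (-15, 2/3)

3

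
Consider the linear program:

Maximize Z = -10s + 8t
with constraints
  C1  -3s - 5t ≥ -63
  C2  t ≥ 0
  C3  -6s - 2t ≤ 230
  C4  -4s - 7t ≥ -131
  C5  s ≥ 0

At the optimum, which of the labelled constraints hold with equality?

C1 and C5

Feasible corners and Z = -10s + 8t:
  (21, 0) → Z = -210
  (0, 63/5) → Z = 504/5
  (0, 0) → Z = 0

The maximum is at (0, 63/5). Substituting into each constraint, equality holds for C1 and C5; the remaining constraints have slack.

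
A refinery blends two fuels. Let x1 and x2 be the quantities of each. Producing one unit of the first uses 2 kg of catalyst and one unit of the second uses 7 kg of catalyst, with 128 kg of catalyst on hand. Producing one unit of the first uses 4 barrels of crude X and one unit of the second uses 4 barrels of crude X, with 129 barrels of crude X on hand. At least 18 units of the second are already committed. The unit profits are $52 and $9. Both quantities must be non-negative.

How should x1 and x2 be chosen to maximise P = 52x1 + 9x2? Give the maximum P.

x1 = 1, x2 = 18, maximum P = 214

Corner points and P = 52x1 + 9x2:
  (0, 128/7) → P = 1152/7
  (0, 18) → P = 162
  (1, 18) → P = 214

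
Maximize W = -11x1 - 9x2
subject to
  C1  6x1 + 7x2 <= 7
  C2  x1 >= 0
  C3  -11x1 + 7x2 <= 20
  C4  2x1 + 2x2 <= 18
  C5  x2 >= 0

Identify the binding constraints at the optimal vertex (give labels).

Feasible corners and W = -11x1 - 9x2:
  (0, 1) → W = -9
  (7/6, 0) → W = -77/6
  (0, 0) → W = 0

The maximum is at (0, 0). Substituting into each constraint, equality holds for C2 and C5; the remaining constraints have slack.

C2 and C5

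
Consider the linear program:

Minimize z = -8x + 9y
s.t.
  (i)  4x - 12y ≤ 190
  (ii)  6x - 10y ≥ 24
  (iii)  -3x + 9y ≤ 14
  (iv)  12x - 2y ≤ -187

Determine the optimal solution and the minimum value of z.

The optimum lies where 4x - 12y = 190 and 12x - 2y = -187.
Solving simultaneously gives x = -328/17, y = -757/34.

x = -328/17, y = -757/34, minimum z = -1565/34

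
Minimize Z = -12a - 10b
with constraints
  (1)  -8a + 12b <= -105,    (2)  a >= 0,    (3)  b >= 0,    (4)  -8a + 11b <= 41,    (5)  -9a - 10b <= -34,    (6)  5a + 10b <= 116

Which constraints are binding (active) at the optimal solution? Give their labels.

Extreme points and Z = -12a - 10b:
  (105/8, 0) → Z = -315/2
  (1221/70, 403/140) → Z = -2381/10
  (116/5, 0) → Z = -1392/5

The minimum is at (116/5, 0). Substituting into each constraint, equality holds for (3) and (6); the remaining constraints have slack.

(3) and (6)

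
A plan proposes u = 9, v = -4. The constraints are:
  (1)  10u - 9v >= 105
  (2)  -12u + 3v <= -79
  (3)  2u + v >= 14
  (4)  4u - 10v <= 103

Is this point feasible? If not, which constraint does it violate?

(1): 126 ≥ 105 ✓
(2): -120 ≤ -79 ✓
(3): 14 ≥ 14 ✓
(4): 76 ≤ 103 ✓

feasible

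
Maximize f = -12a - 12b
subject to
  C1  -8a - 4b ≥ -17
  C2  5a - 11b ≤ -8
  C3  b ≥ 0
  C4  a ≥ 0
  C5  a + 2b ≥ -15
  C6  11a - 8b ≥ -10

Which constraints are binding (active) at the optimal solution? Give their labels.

C2 and C4

Vertices and f = -12a - 12b:
  (155/108, 149/108) → f = -304/9
  (8/9, 89/36) → f = -121/3
  (0, 8/11) → f = -96/11
  (0, 5/4) → f = -15

The maximum is at (0, 8/11). Substituting into each constraint, equality holds for C2 and C4; the remaining constraints have slack.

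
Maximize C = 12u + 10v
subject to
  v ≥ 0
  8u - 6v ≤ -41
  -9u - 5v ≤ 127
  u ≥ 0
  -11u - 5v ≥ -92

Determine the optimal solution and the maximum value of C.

Vertices and C = 12u + 10v:
  (0, 41/6) → C = 205/3
  (347/106, 1187/106) → C = 8017/53
  (0, 92/5) → C = 184

u = 0, v = 92/5, maximum C = 184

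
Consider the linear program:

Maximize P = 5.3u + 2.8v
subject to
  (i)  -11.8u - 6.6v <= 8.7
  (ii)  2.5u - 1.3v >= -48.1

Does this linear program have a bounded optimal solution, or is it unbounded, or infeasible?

unbounded

From the feasible point (-32877/3184, 54583/3184), moving in the direction (1.3, 2.5) keeps every constraint satisfied while P increases without bound.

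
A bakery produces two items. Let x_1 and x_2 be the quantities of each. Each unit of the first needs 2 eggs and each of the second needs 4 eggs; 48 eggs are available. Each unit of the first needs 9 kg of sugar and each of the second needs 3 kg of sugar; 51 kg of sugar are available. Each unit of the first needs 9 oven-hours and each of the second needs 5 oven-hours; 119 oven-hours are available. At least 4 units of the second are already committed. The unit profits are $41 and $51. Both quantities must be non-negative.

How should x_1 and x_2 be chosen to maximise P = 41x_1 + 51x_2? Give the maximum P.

x_1 = 2, x_2 = 11, maximum P = 643

Vertices and P = 41x_1 + 51x_2:
  (0, 12) → P = 612
  (0, 4) → P = 204
  (2, 11) → P = 643
  (13/3, 4) → P = 1145/3

The binding constraints are 2x_1 + 4x_2 = 48 and 9x_1 + 3x_2 = 51.
Solving simultaneously gives x_1 = 2, x_2 = 11.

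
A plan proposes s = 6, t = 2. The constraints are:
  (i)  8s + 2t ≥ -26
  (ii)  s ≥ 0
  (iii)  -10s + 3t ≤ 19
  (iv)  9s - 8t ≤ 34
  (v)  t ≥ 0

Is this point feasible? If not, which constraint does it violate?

not feasible — violates (iv)

Constraint (iv): 9s - 8t = 38, which is not ≤ 34. All other constraints are satisfied.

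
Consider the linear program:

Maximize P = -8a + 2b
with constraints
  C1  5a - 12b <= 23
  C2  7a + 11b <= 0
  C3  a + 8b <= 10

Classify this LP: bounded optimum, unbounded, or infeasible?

unbounded

From the feasible point (253/139, -161/139), moving in the direction (-12, -5) keeps every constraint satisfied while P increases without bound.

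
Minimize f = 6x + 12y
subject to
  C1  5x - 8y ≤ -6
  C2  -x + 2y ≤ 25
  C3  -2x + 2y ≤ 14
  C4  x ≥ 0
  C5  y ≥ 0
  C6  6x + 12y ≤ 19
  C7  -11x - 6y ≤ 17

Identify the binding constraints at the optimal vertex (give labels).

Extreme points and f = 6x + 12y:
  (0, 3/4) → f = 9
  (20/27, 131/108) → f = 19
  (0, 19/12) → f = 19

The minimum is at (0, 3/4). Substituting into each constraint, equality holds for C1 and C4; the remaining constraints have slack.

C1 and C4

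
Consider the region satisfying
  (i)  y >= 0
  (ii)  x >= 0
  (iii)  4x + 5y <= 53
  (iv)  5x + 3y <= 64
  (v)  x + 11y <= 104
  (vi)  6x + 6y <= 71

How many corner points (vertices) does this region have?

5

Pairwise boundary intersections that survive every other constraint:
  (0, 0)
  (71/6, 0)
  (0, 104/11)
  (21/13, 121/13)
  (37/6, 17/3)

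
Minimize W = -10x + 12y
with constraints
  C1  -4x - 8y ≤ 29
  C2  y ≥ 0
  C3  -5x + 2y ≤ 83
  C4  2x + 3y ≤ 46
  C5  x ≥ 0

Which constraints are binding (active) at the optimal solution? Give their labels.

C2 and C4

Extreme points and W = -10x + 12y:
  (23, 0) → W = -230
  (0, 0) → W = 0
  (0, 46/3) → W = 184

The minimum is at (23, 0). Substituting into each constraint, equality holds for C2 and C4; the remaining constraints have slack.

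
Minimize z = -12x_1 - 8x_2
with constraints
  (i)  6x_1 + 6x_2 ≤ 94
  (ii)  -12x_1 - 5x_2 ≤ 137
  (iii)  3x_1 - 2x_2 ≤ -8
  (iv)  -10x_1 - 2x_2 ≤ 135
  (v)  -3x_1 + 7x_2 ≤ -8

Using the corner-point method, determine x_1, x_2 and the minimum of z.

Extreme points and z = -12x_1 - 8x_2:
  (-314/39, -105/13) → z = 2096/13
  (-919/99, -169/33) → z = 1676/11
  (-24/5, -16/5) → z = 416/5

x_1 = -24/5, x_2 = -16/5, minimum z = 416/5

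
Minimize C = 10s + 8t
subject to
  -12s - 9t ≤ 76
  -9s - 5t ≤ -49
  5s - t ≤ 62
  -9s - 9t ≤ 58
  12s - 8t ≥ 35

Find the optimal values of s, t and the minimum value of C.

s = 359/34, t = -313/34, minimum C = 543/17

Extreme points and C = 10s + 8t:
  (359/34, -313/34) → C = 543/17
  (189/44, 91/44) → C = 119/2
  (461/28, 569/28) → C = 4581/14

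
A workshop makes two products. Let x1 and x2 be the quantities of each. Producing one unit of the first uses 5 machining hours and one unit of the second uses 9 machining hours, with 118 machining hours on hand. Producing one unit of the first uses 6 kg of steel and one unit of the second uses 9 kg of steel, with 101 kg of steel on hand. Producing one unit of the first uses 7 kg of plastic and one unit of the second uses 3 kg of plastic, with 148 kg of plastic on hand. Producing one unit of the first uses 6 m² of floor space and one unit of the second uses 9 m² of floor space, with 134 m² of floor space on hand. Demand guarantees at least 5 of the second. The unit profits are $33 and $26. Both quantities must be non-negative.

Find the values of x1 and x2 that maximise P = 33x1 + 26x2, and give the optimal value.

x1 = 28/3, x2 = 5, maximum P = 438

Extreme points and P = 33x1 + 26x2:
  (0, 101/9) → P = 2626/9
  (0, 5) → P = 130
  (28/3, 5) → P = 438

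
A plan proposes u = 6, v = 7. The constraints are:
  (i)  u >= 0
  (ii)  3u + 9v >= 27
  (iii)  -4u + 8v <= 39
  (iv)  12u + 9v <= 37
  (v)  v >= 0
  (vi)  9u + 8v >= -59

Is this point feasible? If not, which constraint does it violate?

not feasible — violates (iv)

Constraint (iv): 12u + 9v = 135, which is not ≤ 37. All other constraints are satisfied.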